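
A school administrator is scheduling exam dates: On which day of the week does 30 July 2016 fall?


Date: 2016-07-30
January 1, 2016 is a Friday
Day of year: 212
Offset from Jan 1: 211 days
211 mod 7 = 1
Result: Saturday

Saturday


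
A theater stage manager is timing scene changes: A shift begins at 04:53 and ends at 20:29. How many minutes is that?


Start time: 04:53 = 293 minutes from midnight
End time: 20:29 = 1229 minutes from midnight
Difference: 1229 - 293 = 936 minutes
That is 15 hours and 36 minutes

936


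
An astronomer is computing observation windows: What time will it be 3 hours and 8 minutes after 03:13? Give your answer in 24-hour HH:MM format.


Start time: 03:13
Adding: 3 hours 8 minutes
Minutes: 13 + 8 = 21
Hours: 3 + 3 + 0 = 6
Result: 06:21

06:21


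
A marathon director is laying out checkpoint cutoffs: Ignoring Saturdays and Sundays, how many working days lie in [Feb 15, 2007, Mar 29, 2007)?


Start: 2007-02-15 (Thursday)
End (exclusive): 2007-03-29 (Thursday)
Total calendar days: 42
Full weeks: 42 // 7 = 6 -> 30 weekdays
Remaining 0 days starting on Thursday:
Total business days: 30 + 0 = 30

30


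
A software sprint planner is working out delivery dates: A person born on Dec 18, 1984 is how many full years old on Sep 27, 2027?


Birth: 1984-12-18
Reference: 2027-09-27
Year difference: 2027 - 1984 = 43
Has birthday (12-18) occurred by 09-27? No
Birthday not yet reached this year -> subtract 1
Age in full years: 42

42


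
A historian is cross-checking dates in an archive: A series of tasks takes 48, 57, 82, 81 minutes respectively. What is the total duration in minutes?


Durations: 48, 57, 82, 81
Running sum: 48
+ 57 = 105
+ 82 = 187
+ 81 = 268
Total duration: 268 minutes
That is 4 hours and 28 minutes

268


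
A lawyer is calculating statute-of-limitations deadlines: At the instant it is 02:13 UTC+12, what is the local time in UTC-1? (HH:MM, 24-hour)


Local time: 02:13 at UTC+12 (offset 12h)
Target zone: UTC-1 (offset -1h)
Difference: -1 - (12) = -13 hours
Calculation: 2 + (-13) = -11
Wraparound: (-11) mod 24 = 13
Result: 13:13

13:13


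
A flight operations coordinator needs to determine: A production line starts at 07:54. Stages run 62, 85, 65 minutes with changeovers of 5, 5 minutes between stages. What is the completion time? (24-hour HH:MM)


Start: 07:54 = 474 min from midnight
  after task 1 (62 min): 08:56
  after break (5 min): 09:01
  after task 2 (85 min): 10:26
  after break (5 min): 10:31
  after task 3 (65 min): 11:36
Total elapsed: 222 minutes
End time: 11:36

11:36


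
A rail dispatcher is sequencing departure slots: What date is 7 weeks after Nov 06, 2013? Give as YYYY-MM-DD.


Start: 2013-11-06
Weeks to add: 7
Convert to days: 7 x 7 = 49 days
Add 49 days to 2013-11-06
Result: 2013-12-25

2013-12-25


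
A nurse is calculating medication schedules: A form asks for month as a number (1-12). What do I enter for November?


Calendar month order:
10. October
11. November <--
12. December
November is month number 11

11


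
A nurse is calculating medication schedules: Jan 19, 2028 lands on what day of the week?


Date: 2028-01-19
January 1, 2028 is a Saturday
Day of year: 19
Offset from Jan 1: 18 days
18 mod 7 = 4
Result: Wednesday

Wednesday


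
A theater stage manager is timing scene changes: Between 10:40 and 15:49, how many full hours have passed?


Start: 10:40
End: 15:49
Hour difference: 15 - 10 = 5 hours
Minute difference: 49 - 40 = 9 minutes
Total minutes: 309
Complete hours: 309 / 60 = 5 (remainder 9)

5


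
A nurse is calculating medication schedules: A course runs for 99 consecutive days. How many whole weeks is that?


Total days: 99
Days per week: 7
Division: 99 / 7 = 14 remainder 1
Complete weeks: 14
Remaining days: 1

14


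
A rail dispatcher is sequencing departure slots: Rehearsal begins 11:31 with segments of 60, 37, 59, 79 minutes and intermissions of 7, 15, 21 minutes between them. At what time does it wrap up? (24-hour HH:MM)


Start: 11:31 = 691 min from midnight
  after task 1 (60 min): 12:31
  after break (7 min): 12:38
  after task 2 (37 min): 13:15
  after break (15 min): 13:30
  after task 3 (59 min): 14:29
  after break (21 min): 14:50
  after task 4 (79 min): 16:09
Total elapsed: 278 minutes
End time: 16:09

16:09


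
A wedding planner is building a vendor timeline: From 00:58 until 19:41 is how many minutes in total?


Start time: 00:58 = 58 minutes from midnight
End time: 19:41 = 1181 minutes from midnight
Difference: 1181 - 58 = 1123 minutes
That is 18 hours and 43 minutes

1123


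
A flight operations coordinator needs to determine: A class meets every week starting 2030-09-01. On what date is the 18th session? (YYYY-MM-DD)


First occurrence: 2030-09-01 (occurrence 1)
Each occurrence is 7 days after the previous.
Occurrence 18 is 17 weeks after the first.
17 weeks = 119 days
2030-09-01 + 119 days = 2030-12-29

2030-12-29


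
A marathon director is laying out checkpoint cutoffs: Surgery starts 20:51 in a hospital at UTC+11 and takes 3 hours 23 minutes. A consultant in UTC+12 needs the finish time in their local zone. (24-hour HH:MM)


Start: 20:51 in UTC+11
Step 1 - add duration:
  minutes: 51 + 23 = 74 (carry 1h)
  hours: 20 + 3 + 1 = 24
  end in UTC+11: 00:14
Step 2 - convert UTC+11 -> UTC+12:
  offset difference: 12 - (11) = 1 hours
  0 + (1) = 1 -> mod 24 = 1
Result: 01:14 in UTC+12

01:14


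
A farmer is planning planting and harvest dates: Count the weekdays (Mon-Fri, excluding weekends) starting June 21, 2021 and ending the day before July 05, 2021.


Start: 2021-06-21 (Monday)
End (exclusive): 2021-07-05 (Monday)
Total calendar days: 14
Full weeks: 14 // 7 = 2 -> 10 weekdays
Remaining 0 days starting on Monday:
Total business days: 10 + 0 = 10

10


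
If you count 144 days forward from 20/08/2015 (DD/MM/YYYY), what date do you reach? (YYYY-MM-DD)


Start: 2015-08-20
Adding 144 days
Days remaining in August: 11
After August: 133 days still to add
September 2015: 30 days, 103 remaining
October 2015: 31 days, 72 remaining
November 2015: 30 days, 42 remaining
December 2015: 31 days, 11 remaining
Result: 2016-01-11

2016-01-11


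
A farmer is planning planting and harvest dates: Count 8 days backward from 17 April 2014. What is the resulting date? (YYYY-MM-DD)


Start: 2014-04-17
Subtracting 8 days
Days already passed in April: 17
Result: 2014-04-09

2014-04-09


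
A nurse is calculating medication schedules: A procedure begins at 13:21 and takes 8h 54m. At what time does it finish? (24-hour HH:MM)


Start time: 13:21
Adding: 8 hours 54 minutes
Minutes: 21 + 54 = 75
Minute overflow: 75 >= 60, so carry 1 hour, minutes = 15
Hours: 13 + 8 + 1 = 22
Result: 22:15

22:15


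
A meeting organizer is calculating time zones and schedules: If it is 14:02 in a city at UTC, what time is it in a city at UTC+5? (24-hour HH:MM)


Local time: 14:02 at UTC (offset 0h)
Target zone: UTC+5 (offset 5h)
Difference: 5 - (0) = 5 hours
Calculation: 14 + (5) = 19
Result: 19:02

19:02


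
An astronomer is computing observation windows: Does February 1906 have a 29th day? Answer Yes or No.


Year: 1906
Divisible by 4? 1906 / 4 = 476.5 -> No
Not divisible by 4, so NOT a leap year

No


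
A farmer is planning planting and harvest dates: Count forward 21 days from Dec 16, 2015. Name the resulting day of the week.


Start: 2015-12-16 (Wednesday)
Step 1 - find target date: add 21 days
  2015-12-16 + 21 days = 2016-01-06
Step 2 - day of week:
  21 mod 7 = 0
  Wednesday + 0 days -> Wednesday
Result: Wednesday (2016-01-06)

Wednesday


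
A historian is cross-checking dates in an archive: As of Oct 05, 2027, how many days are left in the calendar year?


Start: October 05, 2027
End: December 31, 2027
Days left in October: 26
November: 30
December: 31
Sum of remaining months: 61
Total: 26 + 61 = 87

87


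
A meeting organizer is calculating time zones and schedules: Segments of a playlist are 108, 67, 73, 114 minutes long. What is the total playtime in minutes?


Durations: 108, 67, 73, 114
Running sum: 108
+ 67 = 175
+ 73 = 248
+ 114 = 362
Total duration: 362 minutes
That is 6 hours and 2 minutes

362


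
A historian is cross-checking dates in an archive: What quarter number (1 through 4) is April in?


Month: April (month 4)
Q1: January-March (months 1-3)
Q2: April-June (months 4-6)
Q3: July-September (months 7-9)
Q4: October-December (months 10-12)
Month 4 falls in Q2

2


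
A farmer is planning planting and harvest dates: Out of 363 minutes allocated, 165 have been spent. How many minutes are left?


Total budget: 363 minutes
Time used: 165 minutes
Remaining: 363 - 165 = 198 minutes
Percent used: 45.5%
Percent remaining: 54.5%

198


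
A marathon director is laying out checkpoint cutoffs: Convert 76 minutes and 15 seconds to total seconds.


Minutes: 76
Extra seconds: 15
Seconds per minute: 60
Minutes to seconds: 76 x 60 = 4560
Total: 4560 + 15 = 4575

4575


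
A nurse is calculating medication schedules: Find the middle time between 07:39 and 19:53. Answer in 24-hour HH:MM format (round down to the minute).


Start time: 07:39 = 459 minutes from midnight
End time: 19:53 = 1193 minutes from midnight
Sum: 459 + 1193 = 1652
Midpoint: 1652 / 2 = 826 minutes
Convert: 826 / 60 = 13 hours, 46 minutes
Result: 13:46

13:46


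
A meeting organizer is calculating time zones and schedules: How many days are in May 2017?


Month: May
Year: 2017
May is a 31-day month
Total: 31 days

31


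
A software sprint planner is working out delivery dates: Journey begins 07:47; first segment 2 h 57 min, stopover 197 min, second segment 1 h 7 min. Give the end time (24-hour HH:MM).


Depart: 07:47
Leg 1: +177 min -> 10:44
Layover: +197 min -> 14:01
Leg 2: +67 min -> 15:08
Total travel: 441 minutes = 7h 21m
Arrival: 15:08

15:08


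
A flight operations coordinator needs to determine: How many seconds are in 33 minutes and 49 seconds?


Minutes: 33
Seconds: 49
Convert minutes to seconds: 33 x 60 = 1980
Add remaining seconds: 1980 + 49 = 2029

2029


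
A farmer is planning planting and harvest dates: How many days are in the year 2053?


Year: 2053
Check leap year rules:
Divisible by 4? No
2053 is not a leap year
Days: 365

365


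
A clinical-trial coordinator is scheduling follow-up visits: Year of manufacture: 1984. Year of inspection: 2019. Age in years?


Birth year: 1984
Current year: 2019
Age = current year - birth year
Age = 2019 - 1984 = 35

35


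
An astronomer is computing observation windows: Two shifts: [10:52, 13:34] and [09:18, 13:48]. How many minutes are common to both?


Interval A: [652, 814] minutes from midnight
Interval B: [558, 828] minutes from midnight
Overlap start = max(652, 558) = 652
Overlap end = min(814, 828) = 814
Overlap = 814 - 652 = 162 minutes

162


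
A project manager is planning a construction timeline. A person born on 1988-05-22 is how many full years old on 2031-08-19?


Birth: 1988-05-22
Reference: 2031-08-19
Year difference: 2031 - 1988 = 43
Has birthday (05-22) occurred by 08-19? Yes
Age in full years: 43

43


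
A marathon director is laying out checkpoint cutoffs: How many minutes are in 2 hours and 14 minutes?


Hours: 2
Minutes: 14
Convert hours to minutes: 2 x 60 = 120
Add remaining minutes: 120 + 14 = 134

134


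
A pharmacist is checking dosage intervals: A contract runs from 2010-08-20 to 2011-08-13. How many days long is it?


Start date: 2010-08-20
End date: 2011-08-13
Aug 2010: +12 days
Sep 2010: +30 days
Oct 2010: +31 days
... (10 more months)
Total: 358 days

358


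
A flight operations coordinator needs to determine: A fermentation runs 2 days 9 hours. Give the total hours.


Days: 2
Extra hours: 9
Hours per day: 24
Days to hours: 2 x 24 = 48
Total: 48 + 9 = 57

57


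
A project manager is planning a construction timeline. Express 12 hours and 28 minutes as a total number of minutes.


Hours: 12
Extra minutes: 28
Minutes per hour: 60
Hours to minutes: 12 x 60 = 720
Total: 720 + 28 = 748

748


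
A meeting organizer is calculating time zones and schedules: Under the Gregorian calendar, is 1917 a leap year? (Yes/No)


Year: 1917
Divisible by 4? 1917 / 4 = 479.25 -> No
Not divisible by 4, so NOT a leap year

No


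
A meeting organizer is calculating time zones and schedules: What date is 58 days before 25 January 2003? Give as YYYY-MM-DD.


Start: 2003-01-25
Subtracting 58 days
Days already passed in January: 25
After going back through January: 33 more days to subtract
December 2002: 31 days, 2 remaining
November 2002 has 30 days, need 2
Result: 2002-11-28

2002-11-28


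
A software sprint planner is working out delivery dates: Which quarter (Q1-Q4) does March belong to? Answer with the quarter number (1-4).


Month: March (month 3)
Q1: January-March (months 1-3)
Q2: April-June (months 4-6)
Q3: July-September (months 7-9)
Q4: October-December (months 10-12)
Month 3 falls in Q1

1


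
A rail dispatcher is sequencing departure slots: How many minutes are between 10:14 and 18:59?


Start time: 10:14 = 614 minutes from midnight
End time: 18:59 = 1139 minutes from midnight
Difference: 1139 - 614 = 525 minutes
That is 8 hours and 45 minutes

525


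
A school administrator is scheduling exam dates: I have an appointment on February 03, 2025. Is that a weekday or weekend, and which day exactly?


Date: 2025-02-03
January 1, 2025 is a Wednesday
Day of year: 34
Offset from Jan 1: 33 days
33 mod 7 = 5
Result: Monday

Monday


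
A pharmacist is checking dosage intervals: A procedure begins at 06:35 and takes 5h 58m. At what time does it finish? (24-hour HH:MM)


Start time: 06:35
Adding: 5 hours 58 minutes
Minutes: 35 + 58 = 93
Minute overflow: 93 >= 60, so carry 1 hour, minutes = 33
Hours: 6 + 5 + 1 = 12
Result: 12:33

12:33


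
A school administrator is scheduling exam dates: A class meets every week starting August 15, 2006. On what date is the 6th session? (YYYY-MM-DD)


First occurrence: 2006-08-15 (occurrence 1)
Each occurrence is 7 days after the previous.
Occurrence 6 is 5 weeks after the first.
5 weeks = 35 days
2006-08-15 + 35 days = 2006-09-19

2006-09-19


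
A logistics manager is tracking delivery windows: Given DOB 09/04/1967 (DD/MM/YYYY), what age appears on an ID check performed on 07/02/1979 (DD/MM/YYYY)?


Birth: 1967-04-09
Reference: 1979-02-07
Year difference: 1979 - 1967 = 12
Has birthday (04-09) occurred by 02-07? No
Birthday not yet reached this year -> subtract 1
Age in full years: 11

11


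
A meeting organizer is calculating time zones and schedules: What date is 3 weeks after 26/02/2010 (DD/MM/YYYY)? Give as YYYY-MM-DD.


Start: 2010-02-26
Weeks to add: 3
Convert to days: 3 x 7 = 21 days
Add 21 days to 2010-02-26
Result: 2010-03-19

2010-03-19


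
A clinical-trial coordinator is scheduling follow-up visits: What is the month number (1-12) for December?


Calendar month order:
11. November
12. December <--
December is month number 12

12


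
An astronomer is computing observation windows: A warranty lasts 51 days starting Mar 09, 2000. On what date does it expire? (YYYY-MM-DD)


Start: 2000-03-09
Adding 51 days
Days remaining in March: 22
After March: 29 days still to add
April 2000 has 30 days, need 29
Result: 2000-04-29

2000-04-29


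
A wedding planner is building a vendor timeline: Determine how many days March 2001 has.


Month: March
Year: 2001
March is a 31-day month
Total: 31 days

31


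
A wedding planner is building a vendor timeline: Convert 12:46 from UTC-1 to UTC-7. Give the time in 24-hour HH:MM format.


Local time: 12:46 at UTC-1 (offset -1h)
Target zone: UTC-7 (offset -7h)
Difference: -7 - (-1) = -6 hours
Calculation: 12 + (-6) = 6
Result: 06:46

06:46


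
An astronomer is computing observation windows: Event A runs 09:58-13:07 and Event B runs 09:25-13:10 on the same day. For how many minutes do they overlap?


Interval A: [598, 787] minutes from midnight
Interval B: [565, 790] minutes from midnight
Overlap start = max(598, 565) = 598
Overlap end = min(787, 790) = 787
Overlap = 787 - 598 = 189 minutes

189


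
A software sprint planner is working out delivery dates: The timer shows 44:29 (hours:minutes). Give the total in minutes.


Hours: 44
Minutes: 29
Convert hours to minutes: 44 x 60 = 2640
Add remaining minutes: 2640 + 29 = 2669

2669


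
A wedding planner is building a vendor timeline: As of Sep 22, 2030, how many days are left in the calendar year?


Start: September 22, 2030
End: December 31, 2030
Days left in September: 8
October: 31
November: 30
December: 31
Sum of remaining months: 92
Total: 8 + 92 = 100

100


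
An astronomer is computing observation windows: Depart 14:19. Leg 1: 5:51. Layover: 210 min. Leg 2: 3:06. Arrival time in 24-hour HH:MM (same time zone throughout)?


Depart: 14:19
Leg 1: +351 min -> 20:10
Layover: +210 min -> 23:40
Leg 2: +186 min -> 02:46
Total travel: 747 minutes = 12h 27m
Arrival: 02:46

02:46


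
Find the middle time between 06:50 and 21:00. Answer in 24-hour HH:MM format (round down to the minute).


Start time: 06:50 = 410 minutes from midnight
End time: 21:00 = 1260 minutes from midnight
Sum: 410 + 1260 = 1670
Midpoint: 1670 / 2 = 835 minutes
Convert: 835 / 60 = 13 hours, 55 minutes
Result: 13:55

13:55


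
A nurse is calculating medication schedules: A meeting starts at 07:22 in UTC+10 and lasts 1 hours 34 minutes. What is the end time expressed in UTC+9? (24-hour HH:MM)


Start: 07:22 in UTC+10
Step 1 - add duration:
  minutes: 22 + 34 = 56
  hours: 7 + 1 + 0 = 8
  end in UTC+10: 08:56
Step 2 - convert UTC+10 -> UTC+9:
  offset difference: 9 - (10) = -1 hours
  8 + (-1) = 7 -> mod 24 = 7
Result: 07:56 in UTC+9

07:56


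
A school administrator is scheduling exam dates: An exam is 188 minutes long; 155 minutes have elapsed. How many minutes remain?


Total budget: 188 minutes
Time used: 155 minutes
Remaining: 188 - 155 = 33 minutes
Percent used: 82.4%
Percent remaining: 17.6%

33


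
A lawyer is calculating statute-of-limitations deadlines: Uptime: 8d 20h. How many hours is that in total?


Days: 8
Extra hours: 20
Hours per day: 24
Days to hours: 8 x 24 = 192
Total: 192 + 20 = 212

212


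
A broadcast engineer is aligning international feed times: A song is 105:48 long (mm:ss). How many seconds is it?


Minutes: 105
Extra seconds: 48
Seconds per minute: 60
Minutes to seconds: 105 x 60 = 6300
Total: 6300 + 48 = 6348

6348


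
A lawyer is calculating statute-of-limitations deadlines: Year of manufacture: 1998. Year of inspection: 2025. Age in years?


Birth year: 1998
Current year: 2025
Age = current year - birth year
Age = 2025 - 1998 = 27

27


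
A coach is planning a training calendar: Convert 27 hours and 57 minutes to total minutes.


Hours: 27
Extra minutes: 57
Minutes per hour: 60
Hours to minutes: 27 x 60 = 1620
Total: 1620 + 57 = 1677

1677


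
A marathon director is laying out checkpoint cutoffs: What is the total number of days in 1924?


Year: 1924
Check leap year rules:
Divisible by 4? Yes
Divisible by 100? No
1924 is a leap year
Days: 366

366


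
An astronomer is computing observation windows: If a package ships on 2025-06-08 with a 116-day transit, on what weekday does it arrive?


Start: 2025-06-08 (Sunday)
Step 1 - find target date: add 116 days
  2025-06-08 + 116 days = 2025-10-02
Step 2 - day of week:
  116 mod 7 = 4
  Sunday + 4 days -> Thursday
Result: Thursday (2025-10-02)

Thursday


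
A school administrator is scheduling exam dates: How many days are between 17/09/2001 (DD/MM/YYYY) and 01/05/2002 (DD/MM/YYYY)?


Start date: 2001-09-17
End date: 2002-05-01
Sep 2001: +14 days
Oct 2001: +31 days
Nov 2001: +30 days
... (5 more months)
Total: 226 days

226


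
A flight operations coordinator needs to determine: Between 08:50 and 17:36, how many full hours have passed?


Start: 08:50
End: 17:36
Hour difference: 17 - 8 = 9 hours
Minute difference: 36 - 50 = -14 minutes
Total minutes: 526
Complete hours: 526 / 60 = 8 (remainder 46)

8


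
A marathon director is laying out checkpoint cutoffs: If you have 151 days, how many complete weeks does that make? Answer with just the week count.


Total days: 151
Days per week: 7
Division: 151 / 7 = 21 remainder 4
Complete weeks: 21
Remaining days: 4

21


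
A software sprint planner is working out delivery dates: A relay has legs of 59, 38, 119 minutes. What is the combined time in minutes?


Durations: 59, 38, 119
Running sum: 59
+ 38 = 97
+ 119 = 216
Total duration: 216 minutes
That is 3 hours and 36 minutes

216


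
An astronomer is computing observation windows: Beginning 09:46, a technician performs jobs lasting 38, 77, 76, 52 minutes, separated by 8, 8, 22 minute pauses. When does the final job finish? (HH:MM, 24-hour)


Start: 09:46 = 586 min from midnight
  after task 1 (38 min): 10:24
  after break (8 min): 10:32
  after task 2 (77 min): 11:49
  after break (8 min): 11:57
  after task 3 (76 min): 13:13
  after break (22 min): 13:35
  after task 4 (52 min): 14:27
Total elapsed: 281 minutes
End time: 14:27

14:27


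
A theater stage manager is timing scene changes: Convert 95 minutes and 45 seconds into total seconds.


Minutes: 95
Seconds: 45
Convert minutes to seconds: 95 x 60 = 5700
Add remaining seconds: 5700 + 45 = 5745

5745


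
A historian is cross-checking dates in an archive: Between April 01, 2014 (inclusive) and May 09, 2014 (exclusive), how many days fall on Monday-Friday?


Start: 2014-04-01 (Tuesday)
End (exclusive): 2014-05-09 (Friday)
Total calendar days: 38
Full weeks: 38 // 7 = 5 -> 25 weekdays
Remaining 3 days starting on Tuesday:
  Tue(w), Wed(w), Thu(w) -> 3 weekdays
Total business days: 25 + 3 = 28

28


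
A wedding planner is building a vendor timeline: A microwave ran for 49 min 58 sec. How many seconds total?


Minutes: 49
Extra seconds: 58
Seconds per minute: 60
Minutes to seconds: 49 x 60 = 2940
Total: 2940 + 58 = 2998

2998


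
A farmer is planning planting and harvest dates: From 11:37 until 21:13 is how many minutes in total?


Start time: 11:37 = 697 minutes from midnight
End time: 21:13 = 1273 minutes from midnight
Difference: 1273 - 697 = 576 minutes
That is 9 hours and 36 minutes

576


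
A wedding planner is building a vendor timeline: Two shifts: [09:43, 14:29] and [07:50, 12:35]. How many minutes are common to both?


Interval A: [583, 869] minutes from midnight
Interval B: [470, 755] minutes from midnight
Overlap start = max(583, 470) = 583
Overlap end = min(869, 755) = 755
Overlap = 755 - 583 = 172 minutes

172


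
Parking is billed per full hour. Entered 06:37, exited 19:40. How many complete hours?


Start: 06:37
End: 19:40
Hour difference: 19 - 6 = 13 hours
Minute difference: 40 - 37 = 3 minutes
Total minutes: 783
Complete hours: 783 / 60 = 13 (remainder 3)

13


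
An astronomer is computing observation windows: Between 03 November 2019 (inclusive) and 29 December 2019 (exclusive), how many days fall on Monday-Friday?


Start: 2019-11-03 (Sunday)
End (exclusive): 2019-12-29 (Sunday)
Total calendar days: 56
Full weeks: 56 // 7 = 8 -> 40 weekdays
Remaining 0 days starting on Sunday:
Total business days: 40 + 0 = 40

40


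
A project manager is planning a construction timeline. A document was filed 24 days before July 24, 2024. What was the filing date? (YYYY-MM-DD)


Start: 2024-07-24
Subtracting 24 days
Days already passed in July: 24
Result: 2024-06-30

2024-06-30


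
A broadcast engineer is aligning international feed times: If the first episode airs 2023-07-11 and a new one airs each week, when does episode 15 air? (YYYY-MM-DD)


First occurrence: 2023-07-11 (occurrence 1)
Each occurrence is 7 days after the previous.
Occurrence 15 is 14 weeks after the first.
14 weeks = 98 days
2023-07-11 + 98 days = 2023-10-17

2023-10-17


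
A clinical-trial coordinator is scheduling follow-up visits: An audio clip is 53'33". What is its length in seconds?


Minutes: 53
Seconds: 33
Convert minutes to seconds: 53 x 60 = 3180
Add remaining seconds: 3180 + 33 = 3213

3213


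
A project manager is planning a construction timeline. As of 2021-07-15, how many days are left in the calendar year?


Start: July 15, 2021
End: December 31, 2021
Days left in July: 16
August: 31
September: 30
October: 31
November: 30
... plus remaining months
Sum of remaining months: 153
Total: 16 + 153 = 169

169


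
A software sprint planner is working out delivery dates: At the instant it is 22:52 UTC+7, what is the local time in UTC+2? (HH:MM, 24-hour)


Local time: 22:52 at UTC+7 (offset 7h)
Target zone: UTC+2 (offset 2h)
Difference: 2 - (7) = -5 hours
Calculation: 22 + (-5) = 17
Result: 17:52

17:52


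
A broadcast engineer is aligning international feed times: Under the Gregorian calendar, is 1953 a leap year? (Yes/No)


Year: 1953
Divisible by 4? 1953 / 4 = 488.25 -> No
Not divisible by 4, so NOT a leap year

No


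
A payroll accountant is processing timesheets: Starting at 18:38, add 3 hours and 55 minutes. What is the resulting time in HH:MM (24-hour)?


Start time: 18:38
Adding: 3 hours 55 minutes
Minutes: 38 + 55 = 93
Minute overflow: 93 >= 60, so carry 1 hour, minutes = 33
Hours: 18 + 3 + 1 = 22
Result: 22:33

22:33


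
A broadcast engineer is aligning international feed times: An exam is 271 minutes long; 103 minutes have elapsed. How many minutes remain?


Total budget: 271 minutes
Time used: 103 minutes
Remaining: 271 - 103 = 168 minutes
Percent used: 38.0%
Percent remaining: 62.0%

168


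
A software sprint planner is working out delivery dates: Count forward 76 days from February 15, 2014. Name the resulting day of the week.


Start: 2014-02-15 (Saturday)
Step 1 - find target date: add 76 days
  2014-02-15 + 76 days = 2014-05-02
Step 2 - day of week:
  76 mod 7 = 6
  Saturday + 6 days -> Friday
Result: Friday (2014-05-02)

Friday


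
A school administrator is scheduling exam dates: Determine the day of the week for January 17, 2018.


Date: 2018-01-17
January 1, 2018 is a Monday
Day of year: 17
Offset from Jan 1: 16 days
16 mod 7 = 2
Result: Wednesday

Wednesday


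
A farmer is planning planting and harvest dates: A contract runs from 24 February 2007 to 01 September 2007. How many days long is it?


Start date: 2007-02-24
End date: 2007-09-01
Feb 2007: +5 days
Mar 2007: +31 days
Apr 2007: +30 days
... (4 more months)
Total: 189 days

189


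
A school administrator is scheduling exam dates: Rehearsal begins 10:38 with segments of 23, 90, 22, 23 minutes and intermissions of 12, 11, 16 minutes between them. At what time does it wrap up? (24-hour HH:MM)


Start: 10:38 = 638 min from midnight
  after task 1 (23 min): 11:01
  after break (12 min): 11:13
  after task 2 (90 min): 12:43
  after break (11 min): 12:54
  after task 3 (22 min): 13:16
  after break (16 min): 13:32
  after task 4 (23 min): 13:55
Total elapsed: 197 minutes
End time: 13:55

13:55


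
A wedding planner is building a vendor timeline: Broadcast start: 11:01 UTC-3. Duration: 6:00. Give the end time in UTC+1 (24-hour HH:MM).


Start: 11:01 in UTC-3
Step 1 - add duration:
  minutes: 1 + 0 = 1
  hours: 11 + 6 + 0 = 17
  end in UTC-3: 17:01
Step 2 - convert UTC-3 -> UTC+1:
  offset difference: 1 - (-3) = 4 hours
  17 + (4) = 21 -> mod 24 = 21
Result: 21:01 in UTC+1

21:01


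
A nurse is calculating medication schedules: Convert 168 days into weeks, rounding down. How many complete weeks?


Total days: 168
Days per week: 7
Division: 168 / 7 = 24 remainder 0
Complete weeks: 24
Remaining days: 0

24


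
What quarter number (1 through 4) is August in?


Month: August (month 8)
Q1: January-March (months 1-3)
Q2: April-June (months 4-6)
Q3: July-September (months 7-9)
Q4: October-December (months 10-12)
Month 8 falls in Q3

3


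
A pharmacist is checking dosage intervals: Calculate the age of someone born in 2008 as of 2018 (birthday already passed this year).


Birth year: 2008
Current year: 2018
Age = current year - birth year
Age = 2018 - 2008 = 10

10


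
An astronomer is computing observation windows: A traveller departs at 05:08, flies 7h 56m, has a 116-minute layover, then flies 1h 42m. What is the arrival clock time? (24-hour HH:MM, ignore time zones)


Depart: 05:08
Leg 1: +476 min -> 13:04
Layover: +116 min -> 15:00
Leg 2: +102 min -> 16:42
Total travel: 694 minutes = 11h 34m
Arrival: 16:42

16:42


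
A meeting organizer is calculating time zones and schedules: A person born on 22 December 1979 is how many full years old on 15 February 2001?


Birth: 1979-12-22
Reference: 2001-02-15
Year difference: 2001 - 1979 = 22
Has birthday (12-22) occurred by 02-15? No
Birthday not yet reached this year -> subtract 1
Age in full years: 21

21


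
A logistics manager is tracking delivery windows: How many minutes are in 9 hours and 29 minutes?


Hours: 9
Extra minutes: 29
Minutes per hour: 60
Hours to minutes: 9 x 60 = 540
Total: 540 + 29 = 569

569


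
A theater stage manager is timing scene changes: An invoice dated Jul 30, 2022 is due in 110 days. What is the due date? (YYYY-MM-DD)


Start: 2022-07-30
Adding 110 days
Days remaining in July: 1
After July: 109 days still to add
August 2022: 31 days, 78 remaining
September 2022: 30 days, 48 remaining
October 2022: 31 days, 17 remaining
November 2022 has 30 days, need 17
Result: 2022-11-17

2022-11-17


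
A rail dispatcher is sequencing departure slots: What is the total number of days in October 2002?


Month: October
Year: 2002
October is a 31-day month
Total: 31 days

31


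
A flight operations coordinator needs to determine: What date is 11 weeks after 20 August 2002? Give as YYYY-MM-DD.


Start: 2002-08-20
Weeks to add: 11
Convert to days: 11 x 7 = 77 days
Add 77 days to 2002-08-20
Result: 2002-11-05

2002-11-05


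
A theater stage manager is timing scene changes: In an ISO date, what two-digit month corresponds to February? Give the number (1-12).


Calendar month order:
1. January
2. February <--
3. March
February is month number 2

2


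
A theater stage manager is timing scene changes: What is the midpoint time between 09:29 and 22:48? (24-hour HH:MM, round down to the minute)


Start time: 09:29 = 569 minutes from midnight
End time: 22:48 = 1368 minutes from midnight
Sum: 569 + 1368 = 1937
Midpoint: 1937 / 2 = 968 minutes
Convert: 968 / 60 = 16 hours, 8 minutes
Result: 16:08

16:08


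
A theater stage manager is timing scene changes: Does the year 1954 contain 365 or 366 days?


Year: 1954
Check leap year rules:
Divisible by 4? No
1954 is not a leap year
Days: 365

365


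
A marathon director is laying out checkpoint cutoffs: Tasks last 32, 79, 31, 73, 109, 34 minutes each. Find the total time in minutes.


Durations: 32, 79, 31, 73, 109, 34
Running sum: 32
+ 79 = 111
+ 31 = 142
+ 73 = 215
+ 109 = 324
+ 34 = 358
Total duration: 358 minutes
That is 5 hours and 58 minutes

358


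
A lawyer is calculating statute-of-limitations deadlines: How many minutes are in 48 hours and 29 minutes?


Hours: 48
Minutes: 29
Convert hours to minutes: 48 x 60 = 2880
Add remaining minutes: 2880 + 29 = 2909

2909


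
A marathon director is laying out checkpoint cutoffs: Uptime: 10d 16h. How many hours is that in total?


Days: 10
Extra hours: 16
Hours per day: 24
Days to hours: 10 x 24 = 240
Total: 240 + 16 = 256

256


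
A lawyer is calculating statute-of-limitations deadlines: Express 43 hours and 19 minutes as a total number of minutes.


Hours: 43
Extra minutes: 19
Minutes per hour: 60
Hours to minutes: 43 x 60 = 2580
Total: 2580 + 19 = 2599

2599


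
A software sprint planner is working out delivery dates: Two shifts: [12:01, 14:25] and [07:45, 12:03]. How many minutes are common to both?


Interval A: [721, 865] minutes from midnight
Interval B: [465, 723] minutes from midnight
Overlap start = max(721, 465) = 721
Overlap end = min(865, 723) = 723
Overlap = 723 - 721 = 2 minutes

2


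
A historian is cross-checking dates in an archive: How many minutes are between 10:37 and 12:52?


Start time: 10:37 = 637 minutes from midnight
End time: 12:52 = 772 minutes from midnight
Difference: 772 - 637 = 135 minutes
That is 2 hours and 15 minutes

135


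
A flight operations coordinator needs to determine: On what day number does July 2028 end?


Month: July
Year: 2028
July is a 31-day month
Total: 31 days

31


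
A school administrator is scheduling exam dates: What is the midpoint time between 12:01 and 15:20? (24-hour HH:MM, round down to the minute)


Start time: 12:01 = 721 minutes from midnight
End time: 15:20 = 920 minutes from midnight
Sum: 721 + 920 = 1641
Midpoint: 1641 / 2 = 820 minutes
Convert: 820 / 60 = 13 hours, 40 minutes
Result: 13:40

13:40


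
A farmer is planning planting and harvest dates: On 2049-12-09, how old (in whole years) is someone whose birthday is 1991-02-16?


Birth: 1991-02-16
Reference: 2049-12-09
Year difference: 2049 - 1991 = 58
Has birthday (02-16) occurred by 12-09? Yes
Age in full years: 58

58


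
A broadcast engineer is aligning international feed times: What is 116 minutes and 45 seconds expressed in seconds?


Minutes: 116
Extra seconds: 45
Seconds per minute: 60
Minutes to seconds: 116 x 60 = 6960
Total: 6960 + 45 = 7005

7005


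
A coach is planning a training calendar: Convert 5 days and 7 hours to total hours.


Days: 5
Extra hours: 7
Hours per day: 24
Days to hours: 5 x 24 = 120
Total: 120 + 7 = 127

127


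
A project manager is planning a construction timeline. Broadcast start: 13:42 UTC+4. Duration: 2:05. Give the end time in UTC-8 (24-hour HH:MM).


Start: 13:42 in UTC+4
Step 1 - add duration:
  minutes: 42 + 5 = 47
  hours: 13 + 2 + 0 = 15
  end in UTC+4: 15:47
Step 2 - convert UTC+4 -> UTC-8:
  offset difference: -8 - (4) = -12 hours
  15 + (-12) = 3 -> mod 24 = 3
Result: 03:47 in UTC-8

03:47


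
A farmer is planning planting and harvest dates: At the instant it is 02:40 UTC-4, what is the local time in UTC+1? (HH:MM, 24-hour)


Local time: 02:40 at UTC-4 (offset -4h)
Target zone: UTC+1 (offset 1h)
Difference: 1 - (-4) = 5 hours
Calculation: 2 + (5) = 7
Result: 07:40

07:40


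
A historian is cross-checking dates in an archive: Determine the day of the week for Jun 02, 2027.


Date: 2027-06-02
January 1, 2027 is a Friday
Day of year: 153
Offset from Jan 1: 152 days
152 mod 7 = 5
Result: Wednesday

Wednesday


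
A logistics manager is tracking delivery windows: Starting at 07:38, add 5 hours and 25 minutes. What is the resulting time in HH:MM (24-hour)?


Start time: 07:38
Adding: 5 hours 25 minutes
Minutes: 38 + 25 = 63
Minute overflow: 63 >= 60, so carry 1 hour, minutes = 3
Hours: 7 + 5 + 1 = 13
Result: 13:03

13:03


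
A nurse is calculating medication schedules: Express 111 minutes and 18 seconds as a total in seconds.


Minutes: 111
Seconds: 18
Convert minutes to seconds: 111 x 60 = 6660
Add remaining seconds: 6660 + 18 = 6678

6678


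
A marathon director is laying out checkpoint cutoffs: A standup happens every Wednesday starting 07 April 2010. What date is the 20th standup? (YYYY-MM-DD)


First occurrence: 2010-04-07 (occurrence 1)
Each occurrence is 7 days after the previous.
Occurrence 20 is 19 weeks after the first.
19 weeks = 133 days
2010-04-07 + 133 days = 2010-08-18

2010-08-18


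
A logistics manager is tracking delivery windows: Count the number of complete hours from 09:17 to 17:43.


Start: 09:17
End: 17:43
Hour difference: 17 - 9 = 8 hours
Minute difference: 43 - 17 = 26 minutes
Total minutes: 506
Complete hours: 506 / 60 = 8 (remainder 26)

8


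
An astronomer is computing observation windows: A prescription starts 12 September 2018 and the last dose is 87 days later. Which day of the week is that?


Start: 2018-09-12 (Wednesday)
Step 1 - find target date: add 87 days
  2018-09-12 + 87 days = 2018-12-08
Step 2 - day of week:
  87 mod 7 = 3
  Wednesday + 3 days -> Saturday
Result: Saturday (2018-12-08)

Saturday


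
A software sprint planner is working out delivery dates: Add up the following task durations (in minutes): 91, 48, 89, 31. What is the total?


Durations: 91, 48, 89, 31
Running sum: 91
+ 48 = 139
+ 89 = 228
+ 31 = 259
Total duration: 259 minutes
That is 4 hours and 19 minutes

259


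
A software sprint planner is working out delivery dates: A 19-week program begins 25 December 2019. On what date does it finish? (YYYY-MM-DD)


Start: 2019-12-25
Weeks to add: 19
Convert to days: 19 x 7 = 133 days
Add 133 days to 2019-12-25
Result: 2020-05-06

2020-05-06


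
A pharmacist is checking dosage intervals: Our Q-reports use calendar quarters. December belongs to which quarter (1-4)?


Month: December (month 12)
Q1: January-March (months 1-3)
Q2: April-June (months 4-6)
Q3: July-September (months 7-9)
Q4: October-December (months 10-12)
Month 12 falls in Q4

4


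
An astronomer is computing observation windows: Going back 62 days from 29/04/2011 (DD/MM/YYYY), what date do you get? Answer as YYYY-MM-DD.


Start: 2011-04-29
Subtracting 62 days
Days already passed in April: 29
After going back through April: 33 more days to subtract
March 2011: 31 days, 2 remaining
February 2011 has 28 days, need 2
Result: 2011-02-26

2011-02-26


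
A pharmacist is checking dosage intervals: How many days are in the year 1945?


Year: 1945
Check leap year rules:
Divisible by 4? No
1945 is not a leap year
Days: 365

365


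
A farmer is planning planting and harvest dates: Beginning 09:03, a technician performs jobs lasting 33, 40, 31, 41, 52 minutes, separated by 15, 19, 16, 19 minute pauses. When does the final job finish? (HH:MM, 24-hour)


Start: 09:03 = 543 min from midnight
  after task 1 (33 min): 09:36
  after break (15 min): 09:51
  after task 2 (40 min): 10:31
  after break (19 min): 10:50
  after task 3 (31 min): 11:21
  after break (16 min): 11:37
  after task 4 (41 min): 12:18
  after break (19 min): 12:37
  after task 5 (52 min): 13:29
Total elapsed: 266 minutes
End time: 13:29

13:29


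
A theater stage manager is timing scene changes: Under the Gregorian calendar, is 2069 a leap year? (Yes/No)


Year: 2069
Divisible by 4? 2069 / 4 = 517.25 -> No
Not divisible by 4, so NOT a leap year

No


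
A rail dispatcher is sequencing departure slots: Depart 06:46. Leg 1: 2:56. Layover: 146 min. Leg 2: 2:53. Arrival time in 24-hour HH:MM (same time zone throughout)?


Depart: 06:46
Leg 1: +176 min -> 09:42
Layover: +146 min -> 12:08
Leg 2: +173 min -> 15:01
Total travel: 495 minutes = 8h 15m
Arrival: 15:01

15:01


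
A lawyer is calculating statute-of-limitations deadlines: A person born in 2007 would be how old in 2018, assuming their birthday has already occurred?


Birth year: 2007
Current year: 2018
Age = current year - birth year
Age = 2018 - 2007 = 11

11


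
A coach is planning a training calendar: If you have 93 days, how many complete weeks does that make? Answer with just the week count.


Total days: 93
Days per week: 7
Division: 93 / 7 = 13 remainder 2
Complete weeks: 13
Remaining days: 2

13


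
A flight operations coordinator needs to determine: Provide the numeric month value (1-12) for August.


Calendar month order:
7. July
8. August <--
9. September
August is month number 8

8


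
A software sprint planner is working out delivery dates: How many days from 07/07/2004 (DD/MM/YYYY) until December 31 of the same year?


Start: July 07, 2004
End: December 31, 2004
Days left in July: 24
August: 31
September: 30
October: 31
November: 30
... plus remaining months
Sum of remaining months: 153
Total: 24 + 153 = 177

177


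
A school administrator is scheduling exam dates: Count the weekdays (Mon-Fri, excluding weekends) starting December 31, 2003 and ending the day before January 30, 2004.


Start: 2003-12-31 (Wednesday)
End (exclusive): 2004-01-30 (Friday)
Total calendar days: 30
Full weeks: 30 // 7 = 4 -> 20 weekdays
Remaining 2 days starting on Wednesday:
  Wed(w), Thu(w) -> 2 weekdays
Total business days: 20 + 2 = 22

22
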